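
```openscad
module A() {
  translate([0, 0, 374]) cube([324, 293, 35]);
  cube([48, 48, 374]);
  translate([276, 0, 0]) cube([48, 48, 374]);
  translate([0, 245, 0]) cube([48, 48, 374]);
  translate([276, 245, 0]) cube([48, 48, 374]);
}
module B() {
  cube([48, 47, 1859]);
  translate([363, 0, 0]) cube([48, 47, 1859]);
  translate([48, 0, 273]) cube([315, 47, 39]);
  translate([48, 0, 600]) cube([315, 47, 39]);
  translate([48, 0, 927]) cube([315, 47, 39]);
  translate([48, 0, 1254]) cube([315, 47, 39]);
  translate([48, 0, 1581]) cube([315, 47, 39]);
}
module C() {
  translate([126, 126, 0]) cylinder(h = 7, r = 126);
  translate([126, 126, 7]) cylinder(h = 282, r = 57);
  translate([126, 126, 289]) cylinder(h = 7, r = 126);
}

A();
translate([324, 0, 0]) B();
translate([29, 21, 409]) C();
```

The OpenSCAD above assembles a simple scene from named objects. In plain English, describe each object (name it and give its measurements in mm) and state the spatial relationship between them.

A is a four-legged stool. The seat is a 324×293×35 mm slab whose top surface is at z = 409 mm; four square legs, each 48×48 mm in cross-section, run from the floor (z = 0) to the underside of the seat, each flush with a corner of the seat.

B is a straight ladder. Two 48×47 mm vertical rails, 1859 mm tall, stand 411 mm apart (outside-to-outside) with their front faces coplanar on the −y side. 5 rungs, each 47 mm deep and 39 mm tall, span between the inner faces of the rails, front faces flush with the rails. The lowest rung's underside is at z = 273 mm and rungs are spaced 327 mm apart (underside to underside).

C is a spool: two coaxial disc flanges of radius 126 mm and thickness 7 mm, joined by a core cylinder of radius 57 mm and height 282 mm. The lower flange rests on z = 0 and the three cylinders share a vertical axis.

The ladder is against the stool's +x side, with their −y faces flush. The spool is on top of the stool.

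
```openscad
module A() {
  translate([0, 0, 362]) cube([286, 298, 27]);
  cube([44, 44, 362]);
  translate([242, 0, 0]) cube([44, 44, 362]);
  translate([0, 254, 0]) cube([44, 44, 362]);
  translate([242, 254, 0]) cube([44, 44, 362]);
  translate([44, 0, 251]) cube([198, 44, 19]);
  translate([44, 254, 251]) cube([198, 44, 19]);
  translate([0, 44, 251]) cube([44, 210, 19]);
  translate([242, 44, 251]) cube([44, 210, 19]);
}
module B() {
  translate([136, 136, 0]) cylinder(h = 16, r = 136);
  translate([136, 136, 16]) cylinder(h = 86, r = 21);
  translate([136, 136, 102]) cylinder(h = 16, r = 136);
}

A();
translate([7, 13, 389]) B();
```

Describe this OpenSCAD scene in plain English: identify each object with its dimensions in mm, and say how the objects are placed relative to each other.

A is a four-legged stool. The seat is a 286×298×27 mm slab whose top surface is at z = 389 mm; four square legs, each 44×44 mm in cross-section, run from the floor (z = 0) to the underside of the seat, each flush with a corner of the seat. Four stretchers, 44 mm wide and 19 mm tall, connect adjacent legs with their undersides at z = 251 mm, each running between the inner faces of the legs it joins and aligned with the legs' outer faces on the other axis.

B is a spool: two coaxial disc flanges of radius 136 mm and thickness 16 mm, joined by a core cylinder of radius 21 mm and height 86 mm. The lower flange rests on z = 0 and the three cylinders share a vertical axis.

The spool is on top of the stool, centred.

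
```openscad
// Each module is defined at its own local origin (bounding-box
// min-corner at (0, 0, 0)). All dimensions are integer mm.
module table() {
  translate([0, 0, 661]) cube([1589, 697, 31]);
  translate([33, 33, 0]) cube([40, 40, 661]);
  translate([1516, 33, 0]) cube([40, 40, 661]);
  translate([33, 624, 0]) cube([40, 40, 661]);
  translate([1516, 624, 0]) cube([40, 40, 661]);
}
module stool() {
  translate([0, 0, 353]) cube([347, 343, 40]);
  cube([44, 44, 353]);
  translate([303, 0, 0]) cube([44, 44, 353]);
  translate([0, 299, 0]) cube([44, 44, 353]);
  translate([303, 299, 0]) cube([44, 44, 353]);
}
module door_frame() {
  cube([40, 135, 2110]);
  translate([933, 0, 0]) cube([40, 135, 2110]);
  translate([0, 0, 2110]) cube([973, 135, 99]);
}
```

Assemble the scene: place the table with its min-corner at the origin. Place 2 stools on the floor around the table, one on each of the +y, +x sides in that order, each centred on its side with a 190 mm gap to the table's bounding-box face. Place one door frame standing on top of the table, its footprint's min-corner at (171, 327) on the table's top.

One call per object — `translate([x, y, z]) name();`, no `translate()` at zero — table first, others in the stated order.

table();
translate([621, 887, 0]) stool();
translate([1779, 177, 0]) stool();
translate([171, 327, 692]) door_frame();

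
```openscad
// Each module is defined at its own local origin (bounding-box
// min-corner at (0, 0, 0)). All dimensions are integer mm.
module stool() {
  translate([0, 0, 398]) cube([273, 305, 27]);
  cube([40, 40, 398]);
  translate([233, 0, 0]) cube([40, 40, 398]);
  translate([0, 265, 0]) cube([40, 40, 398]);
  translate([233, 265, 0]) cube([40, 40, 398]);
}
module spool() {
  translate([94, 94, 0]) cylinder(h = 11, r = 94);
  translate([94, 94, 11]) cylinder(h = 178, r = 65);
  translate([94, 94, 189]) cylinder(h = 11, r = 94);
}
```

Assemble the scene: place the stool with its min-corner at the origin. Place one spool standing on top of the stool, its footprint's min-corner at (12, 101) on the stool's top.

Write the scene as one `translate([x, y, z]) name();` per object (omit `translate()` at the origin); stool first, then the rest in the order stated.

stool();
translate([12, 101, 425]) spool();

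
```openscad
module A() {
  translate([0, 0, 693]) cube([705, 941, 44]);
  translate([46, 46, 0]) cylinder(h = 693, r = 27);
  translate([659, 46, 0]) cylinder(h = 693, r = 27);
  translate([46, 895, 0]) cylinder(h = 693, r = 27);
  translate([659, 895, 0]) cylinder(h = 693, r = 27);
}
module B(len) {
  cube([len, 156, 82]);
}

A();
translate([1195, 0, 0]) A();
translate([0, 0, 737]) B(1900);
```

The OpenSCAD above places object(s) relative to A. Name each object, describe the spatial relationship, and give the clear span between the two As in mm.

Second table starts at x = 1195; first ends at x = 705; clear span = 1195 − 705 = 490 mm.

A is a table. B is a beam. A beam spans the tops of two tables. The clear span between the two tables is 490 mm.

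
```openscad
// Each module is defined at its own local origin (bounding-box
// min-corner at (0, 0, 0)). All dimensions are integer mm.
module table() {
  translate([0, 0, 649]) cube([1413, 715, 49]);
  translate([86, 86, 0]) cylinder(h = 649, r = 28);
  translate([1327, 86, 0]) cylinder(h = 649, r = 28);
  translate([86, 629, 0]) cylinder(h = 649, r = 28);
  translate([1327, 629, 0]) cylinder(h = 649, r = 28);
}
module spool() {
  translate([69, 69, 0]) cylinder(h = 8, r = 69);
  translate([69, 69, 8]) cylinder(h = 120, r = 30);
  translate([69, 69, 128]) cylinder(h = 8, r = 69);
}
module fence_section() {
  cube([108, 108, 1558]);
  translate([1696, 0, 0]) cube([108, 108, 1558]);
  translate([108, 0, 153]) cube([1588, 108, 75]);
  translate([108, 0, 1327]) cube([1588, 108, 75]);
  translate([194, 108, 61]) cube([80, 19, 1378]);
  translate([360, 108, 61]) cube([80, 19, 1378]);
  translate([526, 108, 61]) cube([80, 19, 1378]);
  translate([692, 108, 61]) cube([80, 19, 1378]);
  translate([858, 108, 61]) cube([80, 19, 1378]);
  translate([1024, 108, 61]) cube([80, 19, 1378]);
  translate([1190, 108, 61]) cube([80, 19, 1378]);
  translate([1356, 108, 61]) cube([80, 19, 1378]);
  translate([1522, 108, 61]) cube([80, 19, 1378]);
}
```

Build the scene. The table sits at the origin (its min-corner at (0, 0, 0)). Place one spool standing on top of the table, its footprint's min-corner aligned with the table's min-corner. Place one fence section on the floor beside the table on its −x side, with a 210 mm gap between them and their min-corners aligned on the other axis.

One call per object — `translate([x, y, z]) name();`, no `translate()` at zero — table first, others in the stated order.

table();
translate([0, 0, 698]) spool();
translate([-2014, 0, 0]) fence_section();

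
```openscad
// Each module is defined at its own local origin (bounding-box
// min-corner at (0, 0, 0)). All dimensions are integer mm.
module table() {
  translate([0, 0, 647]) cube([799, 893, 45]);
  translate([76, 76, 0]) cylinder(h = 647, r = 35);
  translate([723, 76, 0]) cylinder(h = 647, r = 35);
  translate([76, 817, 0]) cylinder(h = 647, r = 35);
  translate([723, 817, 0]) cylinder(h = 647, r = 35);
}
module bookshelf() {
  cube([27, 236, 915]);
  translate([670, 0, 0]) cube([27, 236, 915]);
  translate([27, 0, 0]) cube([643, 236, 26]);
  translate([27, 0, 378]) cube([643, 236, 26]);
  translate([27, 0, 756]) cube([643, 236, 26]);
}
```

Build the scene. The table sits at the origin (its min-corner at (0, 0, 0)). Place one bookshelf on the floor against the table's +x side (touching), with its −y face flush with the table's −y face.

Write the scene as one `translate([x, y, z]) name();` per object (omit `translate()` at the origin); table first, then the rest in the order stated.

table();
translate([799, 0, 0]) bookshelf();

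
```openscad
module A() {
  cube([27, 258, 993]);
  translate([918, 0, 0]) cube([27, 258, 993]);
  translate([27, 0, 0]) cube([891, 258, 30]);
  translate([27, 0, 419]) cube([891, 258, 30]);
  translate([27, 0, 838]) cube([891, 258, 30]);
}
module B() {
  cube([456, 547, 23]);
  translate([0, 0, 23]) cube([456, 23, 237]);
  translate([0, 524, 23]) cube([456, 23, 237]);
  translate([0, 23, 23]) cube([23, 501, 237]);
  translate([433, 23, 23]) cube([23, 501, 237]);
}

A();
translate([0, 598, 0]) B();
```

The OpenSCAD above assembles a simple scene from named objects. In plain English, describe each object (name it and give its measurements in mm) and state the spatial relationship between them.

A is an open bookshelf. Two side panels, each 27 mm thick, 258 mm deep and 993 mm tall, stand 945 mm apart (outside-to-outside). Between them sit 3 shelves, each 30 mm thick and 258 mm deep, spanning the full gap between the sides. The bottom shelf rests on the floor (its underside at z = 0) and the clear gap between one shelf's top and the next shelf's underside is 389 mm.

B is an open-topped rectangular box: outside dimensions 456×547×260 mm, with a uniform wall and base thickness of 23 mm. The base is a full 456×547 slab on the floor; four walls sit on top of the base. The front and back walls (the −y and +y sides) span the full width; the two side walls fit between them.

The open box is on the floor beside the bookshelf on its +y side.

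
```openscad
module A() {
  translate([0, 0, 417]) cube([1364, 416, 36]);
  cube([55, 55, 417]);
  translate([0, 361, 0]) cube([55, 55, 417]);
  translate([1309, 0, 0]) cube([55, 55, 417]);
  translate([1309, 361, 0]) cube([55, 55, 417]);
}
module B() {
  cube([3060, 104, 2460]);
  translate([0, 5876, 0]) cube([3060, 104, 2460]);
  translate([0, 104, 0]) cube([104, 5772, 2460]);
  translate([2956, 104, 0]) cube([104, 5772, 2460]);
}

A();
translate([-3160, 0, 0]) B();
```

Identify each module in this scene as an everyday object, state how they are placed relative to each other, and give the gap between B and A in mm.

The house frame's nearest face is 100 mm from the bench's −x face.

A is a bench. B is a house frame. The house frame is on the floor beside the bench on its −x side. The gap between the house frame and the bench is 100 mm.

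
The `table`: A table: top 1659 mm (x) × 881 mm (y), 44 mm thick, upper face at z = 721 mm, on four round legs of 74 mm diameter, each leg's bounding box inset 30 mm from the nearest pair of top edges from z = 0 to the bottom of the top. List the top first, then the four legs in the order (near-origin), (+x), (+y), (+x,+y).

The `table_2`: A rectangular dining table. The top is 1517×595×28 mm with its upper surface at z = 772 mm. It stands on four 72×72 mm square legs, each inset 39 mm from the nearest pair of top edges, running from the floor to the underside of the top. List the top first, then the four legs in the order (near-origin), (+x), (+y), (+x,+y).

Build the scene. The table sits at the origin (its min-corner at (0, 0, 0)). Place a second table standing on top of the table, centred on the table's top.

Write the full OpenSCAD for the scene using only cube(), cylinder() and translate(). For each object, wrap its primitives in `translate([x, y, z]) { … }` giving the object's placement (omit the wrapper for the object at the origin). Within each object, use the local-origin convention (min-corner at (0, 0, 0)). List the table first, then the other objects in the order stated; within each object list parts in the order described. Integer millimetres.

translate([0, 0, 677]) cube([1659, 881, 44]);
translate([67, 67, 0]) cylinder(h = 677, r = 37);
translate([1592, 67, 0]) cylinder(h = 677, r = 37);
translate([67, 814, 0]) cylinder(h = 677, r = 37);
translate([1592, 814, 0]) cylinder(h = 677, r = 37);
translate([71, 143, 721]) {
  translate([0, 0, 744]) cube([1517, 595, 28]);
  translate([39, 39, 0]) cube([72, 72, 744]);
  translate([1406, 39, 0]) cube([72, 72, 744]);
  translate([39, 484, 0]) cube([72, 72, 744]);
  translate([1406, 484, 0]) cube([72, 72, 744]);
}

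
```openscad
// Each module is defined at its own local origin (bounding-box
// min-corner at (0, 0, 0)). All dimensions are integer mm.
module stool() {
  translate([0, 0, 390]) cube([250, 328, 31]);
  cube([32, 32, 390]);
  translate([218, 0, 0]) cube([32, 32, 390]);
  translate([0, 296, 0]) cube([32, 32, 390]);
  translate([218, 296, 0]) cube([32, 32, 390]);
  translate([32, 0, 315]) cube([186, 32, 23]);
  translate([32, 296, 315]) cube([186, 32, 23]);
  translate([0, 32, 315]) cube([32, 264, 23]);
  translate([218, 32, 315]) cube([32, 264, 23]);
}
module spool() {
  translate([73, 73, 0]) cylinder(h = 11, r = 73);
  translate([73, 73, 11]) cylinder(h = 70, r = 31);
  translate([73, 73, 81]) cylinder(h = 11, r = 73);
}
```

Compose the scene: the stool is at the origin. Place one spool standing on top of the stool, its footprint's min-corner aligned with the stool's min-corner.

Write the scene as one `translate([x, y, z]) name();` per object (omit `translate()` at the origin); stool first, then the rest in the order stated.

stool();
translate([0, 0, 421]) spool();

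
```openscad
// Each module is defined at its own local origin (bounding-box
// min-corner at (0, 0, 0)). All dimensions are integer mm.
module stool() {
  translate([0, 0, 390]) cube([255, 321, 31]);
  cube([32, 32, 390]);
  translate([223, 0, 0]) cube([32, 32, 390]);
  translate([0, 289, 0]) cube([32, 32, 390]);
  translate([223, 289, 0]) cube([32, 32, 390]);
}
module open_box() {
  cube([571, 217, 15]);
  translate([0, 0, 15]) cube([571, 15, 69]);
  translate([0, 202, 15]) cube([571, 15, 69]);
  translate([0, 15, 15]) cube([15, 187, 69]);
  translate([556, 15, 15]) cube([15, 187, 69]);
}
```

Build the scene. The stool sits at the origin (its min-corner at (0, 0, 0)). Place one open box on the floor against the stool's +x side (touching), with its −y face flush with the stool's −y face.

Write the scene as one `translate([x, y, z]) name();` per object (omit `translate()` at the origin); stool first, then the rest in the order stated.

stool();
translate([255, 0, 0]) open_box();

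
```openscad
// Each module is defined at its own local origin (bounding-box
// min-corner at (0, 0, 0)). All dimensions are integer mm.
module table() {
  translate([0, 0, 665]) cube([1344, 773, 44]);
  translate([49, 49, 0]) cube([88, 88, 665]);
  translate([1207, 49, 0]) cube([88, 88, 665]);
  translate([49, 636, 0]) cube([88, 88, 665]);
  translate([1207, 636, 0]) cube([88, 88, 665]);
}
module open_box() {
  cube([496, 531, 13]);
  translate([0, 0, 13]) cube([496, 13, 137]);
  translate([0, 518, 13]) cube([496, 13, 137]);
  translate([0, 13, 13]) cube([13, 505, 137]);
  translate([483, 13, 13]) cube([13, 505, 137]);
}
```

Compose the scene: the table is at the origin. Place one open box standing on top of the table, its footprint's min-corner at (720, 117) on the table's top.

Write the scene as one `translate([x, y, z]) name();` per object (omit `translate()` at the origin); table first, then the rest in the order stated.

table();
translate([720, 117, 709]) open_box();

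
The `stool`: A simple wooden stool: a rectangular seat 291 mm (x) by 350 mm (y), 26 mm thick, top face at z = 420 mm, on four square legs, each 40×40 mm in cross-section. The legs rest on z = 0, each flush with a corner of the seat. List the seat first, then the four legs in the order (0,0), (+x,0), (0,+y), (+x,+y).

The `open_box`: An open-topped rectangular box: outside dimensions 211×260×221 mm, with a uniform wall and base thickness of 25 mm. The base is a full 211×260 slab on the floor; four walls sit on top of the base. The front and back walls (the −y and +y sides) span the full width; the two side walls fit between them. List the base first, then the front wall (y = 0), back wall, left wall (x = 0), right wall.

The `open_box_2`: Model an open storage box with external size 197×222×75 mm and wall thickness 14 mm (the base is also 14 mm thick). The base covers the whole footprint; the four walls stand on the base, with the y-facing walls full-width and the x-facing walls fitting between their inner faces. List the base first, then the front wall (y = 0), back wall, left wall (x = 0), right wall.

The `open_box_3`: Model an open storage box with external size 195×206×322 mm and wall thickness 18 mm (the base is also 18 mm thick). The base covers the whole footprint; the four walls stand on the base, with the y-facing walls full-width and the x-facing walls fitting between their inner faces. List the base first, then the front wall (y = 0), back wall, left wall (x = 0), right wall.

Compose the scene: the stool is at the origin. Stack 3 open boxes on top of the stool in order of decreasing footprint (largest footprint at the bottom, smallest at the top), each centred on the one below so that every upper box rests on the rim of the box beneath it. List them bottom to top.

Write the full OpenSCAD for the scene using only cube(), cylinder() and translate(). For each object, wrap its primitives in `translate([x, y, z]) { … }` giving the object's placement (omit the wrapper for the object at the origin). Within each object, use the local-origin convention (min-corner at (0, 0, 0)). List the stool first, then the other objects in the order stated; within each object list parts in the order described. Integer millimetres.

translate([0, 0, 394]) cube([291, 350, 26]);
cube([40, 40, 394]);
translate([251, 0, 0]) cube([40, 40, 394]);
translate([0, 310, 0]) cube([40, 40, 394]);
translate([251, 310, 0]) cube([40, 40, 394]);
translate([40, 45, 420]) {
  cube([211, 260, 25]);
  translate([0, 0, 25]) cube([211, 25, 196]);
  translate([0, 235, 25]) cube([211, 25, 196]);
  translate([0, 25, 25]) cube([25, 210, 196]);
  translate([186, 25, 25]) cube([25, 210, 196]);
}
translate([47, 64, 641]) {
  cube([197, 222, 14]);
  translate([0, 0, 14]) cube([197, 14, 61]);
  translate([0, 208, 14]) cube([197, 14, 61]);
  translate([0, 14, 14]) cube([14, 194, 61]);
  translate([183, 14, 14]) cube([14, 194, 61]);
}
translate([48, 72, 716]) {
  cube([195, 206, 18]);
  translate([0, 0, 18]) cube([195, 18, 304]);
  translate([0, 188, 18]) cube([195, 18, 304]);
  translate([0, 18, 18]) cube([18, 170, 304]);
  translate([177, 18, 18]) cube([18, 170, 304]);
}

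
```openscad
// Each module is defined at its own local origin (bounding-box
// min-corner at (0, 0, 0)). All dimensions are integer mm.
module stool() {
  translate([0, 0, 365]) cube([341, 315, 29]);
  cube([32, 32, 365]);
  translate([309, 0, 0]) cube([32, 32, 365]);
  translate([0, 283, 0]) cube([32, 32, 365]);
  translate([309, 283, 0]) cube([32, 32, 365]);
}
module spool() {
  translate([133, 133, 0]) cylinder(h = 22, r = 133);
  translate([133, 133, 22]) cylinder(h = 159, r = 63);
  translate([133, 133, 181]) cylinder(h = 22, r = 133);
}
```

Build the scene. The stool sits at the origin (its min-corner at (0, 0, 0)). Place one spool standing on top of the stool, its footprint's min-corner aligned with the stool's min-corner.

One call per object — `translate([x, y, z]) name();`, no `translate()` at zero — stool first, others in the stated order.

stool();
translate([0, 0, 394]) spool();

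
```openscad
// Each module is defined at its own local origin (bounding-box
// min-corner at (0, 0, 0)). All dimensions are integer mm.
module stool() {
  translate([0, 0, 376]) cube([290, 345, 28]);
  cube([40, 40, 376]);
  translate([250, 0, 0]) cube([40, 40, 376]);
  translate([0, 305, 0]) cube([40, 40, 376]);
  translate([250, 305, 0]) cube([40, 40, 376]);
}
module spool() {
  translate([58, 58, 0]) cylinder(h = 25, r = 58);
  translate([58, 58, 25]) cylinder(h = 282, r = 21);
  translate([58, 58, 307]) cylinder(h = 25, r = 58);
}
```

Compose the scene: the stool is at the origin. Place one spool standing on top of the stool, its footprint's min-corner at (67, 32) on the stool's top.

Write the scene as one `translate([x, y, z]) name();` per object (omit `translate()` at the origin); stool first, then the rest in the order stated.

stool();
translate([67, 32, 404]) spool();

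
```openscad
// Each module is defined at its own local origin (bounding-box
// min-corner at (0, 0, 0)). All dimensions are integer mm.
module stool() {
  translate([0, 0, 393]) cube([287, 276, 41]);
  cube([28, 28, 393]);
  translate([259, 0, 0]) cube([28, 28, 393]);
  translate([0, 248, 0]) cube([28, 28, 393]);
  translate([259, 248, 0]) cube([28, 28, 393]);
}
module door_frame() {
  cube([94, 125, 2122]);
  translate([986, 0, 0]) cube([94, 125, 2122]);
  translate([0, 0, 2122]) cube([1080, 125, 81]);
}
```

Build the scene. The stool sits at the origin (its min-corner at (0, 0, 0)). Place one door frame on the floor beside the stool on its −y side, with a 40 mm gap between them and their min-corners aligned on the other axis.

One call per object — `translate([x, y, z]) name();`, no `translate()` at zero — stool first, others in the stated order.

stool();
translate([0, -165, 0]) door_frame();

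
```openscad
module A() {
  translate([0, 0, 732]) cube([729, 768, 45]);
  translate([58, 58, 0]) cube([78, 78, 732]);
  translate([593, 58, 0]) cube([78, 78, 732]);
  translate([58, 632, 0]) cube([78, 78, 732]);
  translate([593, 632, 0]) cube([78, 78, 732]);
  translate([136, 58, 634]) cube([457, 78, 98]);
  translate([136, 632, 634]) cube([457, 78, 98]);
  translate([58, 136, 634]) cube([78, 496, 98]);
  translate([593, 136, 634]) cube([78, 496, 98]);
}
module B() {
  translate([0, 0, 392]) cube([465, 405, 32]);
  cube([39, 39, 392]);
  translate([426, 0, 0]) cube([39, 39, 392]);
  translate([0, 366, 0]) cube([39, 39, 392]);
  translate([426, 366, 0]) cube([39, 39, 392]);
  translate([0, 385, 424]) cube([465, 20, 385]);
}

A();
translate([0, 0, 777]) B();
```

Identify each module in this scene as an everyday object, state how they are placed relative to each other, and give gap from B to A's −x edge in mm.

A is a table. B is a chair. The chair is on top of the table. The gap from the chair to the table's −x edge is 0 mm.

The chair's min-x is at 0; the table's min-x is 0; gap = 0 mm.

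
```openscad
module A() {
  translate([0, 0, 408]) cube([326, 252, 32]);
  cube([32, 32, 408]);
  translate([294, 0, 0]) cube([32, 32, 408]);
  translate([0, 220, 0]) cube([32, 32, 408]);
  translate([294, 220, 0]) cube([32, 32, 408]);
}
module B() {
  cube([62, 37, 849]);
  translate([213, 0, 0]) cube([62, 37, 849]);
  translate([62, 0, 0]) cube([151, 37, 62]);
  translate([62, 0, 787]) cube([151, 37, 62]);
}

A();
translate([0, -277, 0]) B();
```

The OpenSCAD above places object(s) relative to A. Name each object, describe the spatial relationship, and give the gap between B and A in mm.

A is a stool. B is a picture frame. The picture frame is on the floor beside the stool on its −y side. The gap between the picture frame and the stool is 240 mm.

The picture frame's nearest face is 240 mm from the stool's −y face.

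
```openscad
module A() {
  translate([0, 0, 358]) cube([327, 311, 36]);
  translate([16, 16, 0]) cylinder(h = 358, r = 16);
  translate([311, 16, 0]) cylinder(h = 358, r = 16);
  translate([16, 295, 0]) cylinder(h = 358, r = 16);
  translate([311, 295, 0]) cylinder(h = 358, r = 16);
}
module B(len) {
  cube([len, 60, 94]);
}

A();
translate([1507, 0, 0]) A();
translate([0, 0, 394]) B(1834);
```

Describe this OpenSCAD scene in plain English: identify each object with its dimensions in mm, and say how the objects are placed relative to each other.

A is a four-legged stool. The seat is 327×311 mm, 36 mm thick, top at z = 394 mm. It stands on four round legs, each 32 mm in diameter, from z = 0 to the seat underside, each leg's axis is inset half a diameter from the nearest pair of seat edges (so the leg's bounding box is flush with the corner).

B is a rectangular beam 1834 mm long (x), 60 mm deep (y), 94 mm thick (z).

The beam spans the tops of two stools placed 1180 mm apart, resting at z = 394 mm.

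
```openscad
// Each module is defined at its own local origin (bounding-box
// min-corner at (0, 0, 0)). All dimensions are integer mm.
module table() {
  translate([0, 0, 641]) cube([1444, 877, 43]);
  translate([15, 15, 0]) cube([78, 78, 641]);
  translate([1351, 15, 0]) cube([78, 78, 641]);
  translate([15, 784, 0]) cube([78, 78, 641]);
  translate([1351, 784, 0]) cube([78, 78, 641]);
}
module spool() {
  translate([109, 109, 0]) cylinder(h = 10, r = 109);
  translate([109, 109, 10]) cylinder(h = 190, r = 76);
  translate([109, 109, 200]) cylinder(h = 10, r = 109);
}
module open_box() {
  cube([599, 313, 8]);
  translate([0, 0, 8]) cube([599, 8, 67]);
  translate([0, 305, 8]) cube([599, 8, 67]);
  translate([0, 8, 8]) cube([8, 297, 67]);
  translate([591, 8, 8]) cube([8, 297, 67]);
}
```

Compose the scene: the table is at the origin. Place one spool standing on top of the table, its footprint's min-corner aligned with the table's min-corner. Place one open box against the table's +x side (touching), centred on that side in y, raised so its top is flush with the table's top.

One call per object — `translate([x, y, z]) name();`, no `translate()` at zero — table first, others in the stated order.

table();
translate([0, 0, 684]) spool();
translate([1444, 282, 609]) open_box();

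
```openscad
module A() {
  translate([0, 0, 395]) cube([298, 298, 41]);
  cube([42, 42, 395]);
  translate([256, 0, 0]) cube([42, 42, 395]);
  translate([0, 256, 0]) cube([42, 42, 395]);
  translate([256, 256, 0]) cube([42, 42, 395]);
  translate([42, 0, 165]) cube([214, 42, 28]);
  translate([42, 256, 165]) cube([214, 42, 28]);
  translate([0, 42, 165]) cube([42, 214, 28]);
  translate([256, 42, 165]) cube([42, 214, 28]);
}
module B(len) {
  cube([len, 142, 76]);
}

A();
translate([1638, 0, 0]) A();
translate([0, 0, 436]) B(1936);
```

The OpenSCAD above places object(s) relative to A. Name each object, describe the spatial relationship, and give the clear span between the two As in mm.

A is a stool. B is a beam. A beam spans the tops of two stools. The clear span between the two stools is 1340 mm.

Second stool starts at x = 1638; first ends at x = 298; clear span = 1638 − 298 = 1340 mm.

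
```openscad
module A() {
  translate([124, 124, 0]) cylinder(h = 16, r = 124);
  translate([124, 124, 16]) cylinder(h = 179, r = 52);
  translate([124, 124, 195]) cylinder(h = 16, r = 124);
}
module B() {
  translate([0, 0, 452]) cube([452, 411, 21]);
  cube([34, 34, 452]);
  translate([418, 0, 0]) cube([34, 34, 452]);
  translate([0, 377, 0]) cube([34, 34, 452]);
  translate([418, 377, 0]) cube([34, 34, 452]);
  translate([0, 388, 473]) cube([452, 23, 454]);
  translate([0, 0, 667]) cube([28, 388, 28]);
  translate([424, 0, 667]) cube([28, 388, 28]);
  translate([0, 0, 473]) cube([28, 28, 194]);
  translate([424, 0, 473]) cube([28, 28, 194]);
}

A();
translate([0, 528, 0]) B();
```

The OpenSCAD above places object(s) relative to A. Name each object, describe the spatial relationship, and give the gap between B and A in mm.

A is a spool. B is a chair. The chair is on the floor beside the spool on its +y side. The gap between the chair and the spool is 280 mm.

The chair's nearest face is 280 mm from the spool's +y face.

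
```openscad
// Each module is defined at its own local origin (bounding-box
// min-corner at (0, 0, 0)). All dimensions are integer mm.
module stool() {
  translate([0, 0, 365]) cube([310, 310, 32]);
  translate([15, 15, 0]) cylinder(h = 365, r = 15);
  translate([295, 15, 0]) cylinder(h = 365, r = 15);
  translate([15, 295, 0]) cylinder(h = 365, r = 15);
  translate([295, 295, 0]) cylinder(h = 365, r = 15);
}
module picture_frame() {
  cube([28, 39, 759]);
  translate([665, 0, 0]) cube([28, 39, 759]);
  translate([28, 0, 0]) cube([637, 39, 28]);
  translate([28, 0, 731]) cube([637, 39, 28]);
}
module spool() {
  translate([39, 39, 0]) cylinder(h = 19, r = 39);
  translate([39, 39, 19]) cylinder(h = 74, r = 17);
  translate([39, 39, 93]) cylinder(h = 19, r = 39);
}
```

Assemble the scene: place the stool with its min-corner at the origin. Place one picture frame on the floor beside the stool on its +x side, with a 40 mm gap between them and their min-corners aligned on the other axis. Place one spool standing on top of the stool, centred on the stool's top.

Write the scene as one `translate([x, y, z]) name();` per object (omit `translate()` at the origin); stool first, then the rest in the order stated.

stool();
translate([350, 0, 0]) picture_frame();
translate([116, 116, 397]) spool();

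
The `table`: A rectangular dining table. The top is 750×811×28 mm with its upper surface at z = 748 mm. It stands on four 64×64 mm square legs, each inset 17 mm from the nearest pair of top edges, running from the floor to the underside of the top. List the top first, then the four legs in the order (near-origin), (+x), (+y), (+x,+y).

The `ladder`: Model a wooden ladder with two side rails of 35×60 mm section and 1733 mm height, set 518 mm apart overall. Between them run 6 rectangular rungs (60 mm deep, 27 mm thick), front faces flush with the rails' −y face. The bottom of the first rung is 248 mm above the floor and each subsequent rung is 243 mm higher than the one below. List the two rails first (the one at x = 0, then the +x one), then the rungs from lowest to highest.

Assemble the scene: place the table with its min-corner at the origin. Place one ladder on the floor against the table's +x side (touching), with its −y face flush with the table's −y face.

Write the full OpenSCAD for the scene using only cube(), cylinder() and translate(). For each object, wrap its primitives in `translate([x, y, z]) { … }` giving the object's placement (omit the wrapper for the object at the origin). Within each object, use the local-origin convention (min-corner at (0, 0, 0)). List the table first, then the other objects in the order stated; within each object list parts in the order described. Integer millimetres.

translate([0, 0, 720]) cube([750, 811, 28]);
translate([17, 17, 0]) cube([64, 64, 720]);
translate([669, 17, 0]) cube([64, 64, 720]);
translate([17, 730, 0]) cube([64, 64, 720]);
translate([669, 730, 0]) cube([64, 64, 720]);
translate([750, 0, 0]) {
  cube([35, 60, 1733]);
  translate([483, 0, 0]) cube([35, 60, 1733]);
  translate([35, 0, 248]) cube([448, 60, 27]);
  translate([35, 0, 491]) cube([448, 60, 27]);
  translate([35, 0, 734]) cube([448, 60, 27]);
  translate([35, 0, 977]) cube([448, 60, 27]);
  translate([35, 0, 1220]) cube([448, 60, 27]);
  translate([35, 0, 1463]) cube([448, 60, 27]);
}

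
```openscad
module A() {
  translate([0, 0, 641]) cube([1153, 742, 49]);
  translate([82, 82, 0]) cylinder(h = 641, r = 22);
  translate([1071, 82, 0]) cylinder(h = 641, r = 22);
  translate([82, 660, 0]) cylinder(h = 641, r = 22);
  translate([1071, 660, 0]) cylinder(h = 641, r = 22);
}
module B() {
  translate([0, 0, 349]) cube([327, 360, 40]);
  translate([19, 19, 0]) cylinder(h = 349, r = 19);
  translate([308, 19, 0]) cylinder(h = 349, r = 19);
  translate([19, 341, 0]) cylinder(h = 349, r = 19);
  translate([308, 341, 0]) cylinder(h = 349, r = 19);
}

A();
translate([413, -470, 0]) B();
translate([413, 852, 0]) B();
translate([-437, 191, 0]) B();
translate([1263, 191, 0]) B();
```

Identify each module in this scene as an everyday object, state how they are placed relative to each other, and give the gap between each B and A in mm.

A is a table. B is a stool. Four stools sit around the table at the −y, +y, −x, +x sides. The gap between each stool and the table is 110 mm.

Each stool's nearest face is 110 mm from the table's bounding box.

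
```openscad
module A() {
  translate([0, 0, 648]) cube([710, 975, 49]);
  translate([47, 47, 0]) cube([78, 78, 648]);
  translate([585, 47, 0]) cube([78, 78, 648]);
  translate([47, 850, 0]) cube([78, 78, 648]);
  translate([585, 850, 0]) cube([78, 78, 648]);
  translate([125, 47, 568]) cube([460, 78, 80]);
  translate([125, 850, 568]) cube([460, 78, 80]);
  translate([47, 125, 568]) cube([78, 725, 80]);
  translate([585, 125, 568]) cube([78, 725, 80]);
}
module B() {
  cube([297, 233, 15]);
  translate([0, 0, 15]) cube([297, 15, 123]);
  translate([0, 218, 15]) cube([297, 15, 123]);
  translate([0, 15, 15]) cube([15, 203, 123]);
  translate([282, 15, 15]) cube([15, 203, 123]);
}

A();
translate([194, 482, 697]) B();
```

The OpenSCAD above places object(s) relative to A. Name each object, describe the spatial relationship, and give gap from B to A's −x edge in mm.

A is a table. B is an open box. The open box is on top of the table. The gap from the open box to the table's −x edge is 194 mm.

The open box's min-x is at 194; the table's min-x is 0; gap = 194 mm.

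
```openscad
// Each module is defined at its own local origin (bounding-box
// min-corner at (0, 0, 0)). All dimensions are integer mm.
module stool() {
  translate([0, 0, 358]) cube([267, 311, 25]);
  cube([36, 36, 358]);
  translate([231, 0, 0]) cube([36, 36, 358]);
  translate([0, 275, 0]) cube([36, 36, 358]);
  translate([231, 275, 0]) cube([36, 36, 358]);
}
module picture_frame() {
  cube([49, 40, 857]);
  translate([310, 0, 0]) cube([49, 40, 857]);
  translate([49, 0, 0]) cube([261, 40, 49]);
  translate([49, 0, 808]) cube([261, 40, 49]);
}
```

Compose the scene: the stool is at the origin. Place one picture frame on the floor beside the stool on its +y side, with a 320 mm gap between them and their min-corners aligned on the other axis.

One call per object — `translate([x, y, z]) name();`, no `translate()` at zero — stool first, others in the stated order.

stool();
translate([0, 631, 0]) picture_frame();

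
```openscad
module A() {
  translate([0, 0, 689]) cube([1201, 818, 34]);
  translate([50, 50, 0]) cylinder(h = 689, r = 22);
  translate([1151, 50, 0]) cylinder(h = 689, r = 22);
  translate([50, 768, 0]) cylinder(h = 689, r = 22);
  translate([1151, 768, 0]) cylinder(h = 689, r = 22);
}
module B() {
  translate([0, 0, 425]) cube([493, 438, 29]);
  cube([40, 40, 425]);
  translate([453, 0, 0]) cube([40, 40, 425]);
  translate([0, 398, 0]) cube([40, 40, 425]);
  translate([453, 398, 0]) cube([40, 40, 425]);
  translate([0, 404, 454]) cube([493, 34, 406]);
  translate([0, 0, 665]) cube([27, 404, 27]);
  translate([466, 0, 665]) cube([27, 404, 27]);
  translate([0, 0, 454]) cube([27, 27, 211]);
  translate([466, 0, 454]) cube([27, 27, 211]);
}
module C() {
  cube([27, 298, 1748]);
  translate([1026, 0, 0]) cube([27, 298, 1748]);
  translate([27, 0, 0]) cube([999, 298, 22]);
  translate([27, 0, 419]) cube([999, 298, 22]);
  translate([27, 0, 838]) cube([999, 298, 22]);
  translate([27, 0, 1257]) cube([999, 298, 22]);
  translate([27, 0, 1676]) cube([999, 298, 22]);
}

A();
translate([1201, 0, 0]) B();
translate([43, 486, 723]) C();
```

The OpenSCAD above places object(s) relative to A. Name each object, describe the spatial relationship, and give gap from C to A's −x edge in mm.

A is a table. B is a chair. C is a bookshelf. The chair is against the table's +x side, with their −y faces flush. The bookshelf is on top of the table. The gap from the bookshelf to the table's −x edge is 43 mm.

The bookshelf's min-x is at 43; the table's min-x is 0; gap = 43 mm.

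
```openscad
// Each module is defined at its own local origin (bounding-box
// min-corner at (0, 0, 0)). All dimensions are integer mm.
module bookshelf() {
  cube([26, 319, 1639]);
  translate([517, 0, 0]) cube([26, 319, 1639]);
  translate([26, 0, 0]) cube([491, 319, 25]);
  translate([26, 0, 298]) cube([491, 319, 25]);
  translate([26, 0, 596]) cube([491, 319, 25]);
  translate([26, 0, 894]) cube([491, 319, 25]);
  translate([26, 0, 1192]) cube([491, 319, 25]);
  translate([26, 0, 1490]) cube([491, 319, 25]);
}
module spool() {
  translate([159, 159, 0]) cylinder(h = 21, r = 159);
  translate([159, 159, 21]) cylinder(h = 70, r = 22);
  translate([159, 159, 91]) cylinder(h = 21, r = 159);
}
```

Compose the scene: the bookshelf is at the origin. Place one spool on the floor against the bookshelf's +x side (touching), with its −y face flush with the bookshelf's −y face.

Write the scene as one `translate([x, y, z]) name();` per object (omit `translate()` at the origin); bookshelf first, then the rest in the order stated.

bookshelf();
translate([543, 0, 0]) spool();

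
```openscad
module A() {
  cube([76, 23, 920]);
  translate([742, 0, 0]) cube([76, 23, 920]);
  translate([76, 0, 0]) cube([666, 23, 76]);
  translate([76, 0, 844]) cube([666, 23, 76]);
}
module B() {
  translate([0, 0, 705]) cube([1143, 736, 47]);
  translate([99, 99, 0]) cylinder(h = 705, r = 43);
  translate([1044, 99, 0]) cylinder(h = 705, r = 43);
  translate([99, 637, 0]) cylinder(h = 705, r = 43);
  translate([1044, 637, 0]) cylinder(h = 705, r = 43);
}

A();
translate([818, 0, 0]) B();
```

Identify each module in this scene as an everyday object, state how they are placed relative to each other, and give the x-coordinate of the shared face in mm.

The picture frame's +x face and the table's −x face are both at x = 818 mm.

A is a picture frame. B is a table. The table is against the picture frame's +x side, with their −y faces flush. The x-coordinate of the shared face is 818 mm.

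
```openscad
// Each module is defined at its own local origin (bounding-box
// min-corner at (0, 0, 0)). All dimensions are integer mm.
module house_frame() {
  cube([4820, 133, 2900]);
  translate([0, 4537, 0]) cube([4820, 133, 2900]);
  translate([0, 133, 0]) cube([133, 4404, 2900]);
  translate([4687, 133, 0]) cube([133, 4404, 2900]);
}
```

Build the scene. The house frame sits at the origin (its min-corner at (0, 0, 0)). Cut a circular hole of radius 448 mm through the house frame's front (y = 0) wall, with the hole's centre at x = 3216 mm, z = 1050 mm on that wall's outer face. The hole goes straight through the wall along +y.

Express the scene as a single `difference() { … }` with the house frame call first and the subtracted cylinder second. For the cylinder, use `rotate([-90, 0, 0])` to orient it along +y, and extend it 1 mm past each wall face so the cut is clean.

difference() {
  house_frame();
  translate([3216, -1, 1050]) rotate([-90, 0, 0]) cylinder(h = 135, r = 448);
}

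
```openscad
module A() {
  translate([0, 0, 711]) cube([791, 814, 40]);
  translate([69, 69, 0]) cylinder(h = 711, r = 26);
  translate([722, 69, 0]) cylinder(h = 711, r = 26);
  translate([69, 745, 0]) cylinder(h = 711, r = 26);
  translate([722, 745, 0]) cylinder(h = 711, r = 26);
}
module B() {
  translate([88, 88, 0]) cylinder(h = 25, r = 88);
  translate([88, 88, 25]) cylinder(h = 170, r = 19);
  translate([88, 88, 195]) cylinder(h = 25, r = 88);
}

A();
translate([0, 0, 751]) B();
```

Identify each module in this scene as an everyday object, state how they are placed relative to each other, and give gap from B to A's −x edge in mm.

The spool's min-x is at 0; the table's min-x is 0; gap = 0 mm.

A is a table. B is a spool. The spool is on top of the table. The gap from the spool to the table's −x edge is 0 mm.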